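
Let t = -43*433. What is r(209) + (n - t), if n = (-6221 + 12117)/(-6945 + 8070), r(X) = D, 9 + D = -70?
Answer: 20863396/1125 ≈ 18545.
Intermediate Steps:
D = -79 (D = -9 - 70 = -79)
r(X) = -79
n = 5896/1125 ≈ 5.2409
t = -18619
r(209) + (n - t) = -79 + (5896/1125 - 1*(-18619)) = -79 + (5896/1125 + 18619) = -79 + 20952271/1125 = 20863396/1125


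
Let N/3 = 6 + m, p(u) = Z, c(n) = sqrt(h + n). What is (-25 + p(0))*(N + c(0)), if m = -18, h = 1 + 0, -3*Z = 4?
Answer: 2765/3 ≈ 921.67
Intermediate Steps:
Z = -4/3 (Z = -1/3*4 = -4/3 ≈ -1.3333)
h = 1
c(n) = sqrt(1 + n)
p(u) = -4/3
N = -36 (N = 3*(6 - 18) = 3*(-12) = -36)
(-25 + p(0))*(N + c(0)) = (-25 - 4/3)*(-36 + sqrt(1 + 0)) = -79*(-36 + sqrt(1))/3 = -79*(-36 + 1)/3 = -79/3*(-35) = 2765/3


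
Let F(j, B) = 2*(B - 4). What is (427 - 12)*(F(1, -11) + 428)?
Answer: 165170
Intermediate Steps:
F(j, B) = -8 + 2*B (F(j, B) = 2*(-4 + B) = -8 + 2*B)
(427 - 12)*(F(1, -11) + 428) = (427 - 12)*((-8 + 2*(-11)) + 428) = 415*((-8 - 22) + 428) = 415*(-30 + 428) = 415*398 = 165170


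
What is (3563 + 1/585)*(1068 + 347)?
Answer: 589872748/117 ≈ 5.0416e+6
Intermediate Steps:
(3563 + 1/585)*(1068 + 347) = (3563 + 1/585)*1415 = (2084356/585)*1415 = 589872748/117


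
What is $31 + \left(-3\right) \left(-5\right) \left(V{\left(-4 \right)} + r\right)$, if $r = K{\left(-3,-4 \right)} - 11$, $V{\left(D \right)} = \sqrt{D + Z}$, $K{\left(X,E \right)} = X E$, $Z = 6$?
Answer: $46 + 15 \sqrt{2} \approx 67.213$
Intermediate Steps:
$K{\left(X,E \right)} = E X$
$V{\left(D \right)} = \sqrt{6 + D}$ ($V{\left(D \right)} = \sqrt{D + 6} = \sqrt{6 + D}$)
$r = 1$ ($r = \left(-4\right) \left(-3\right) - 11 = 12 - 11 = 1$)
$31 + \left(-3\right) \left(-5\right) \left(V{\left(-4 \right)} + r\right) = 31 + \left(-3\right) \left(-5\right) \left(\sqrt{6 - 4} + 1\right) = 31 + 15 \left(\sqrt{2} + 1\right) = 31 + 15 \left(1 + \sqrt{2}\right) = 31 + \left(15 + 15 \sqrt{2}\right) = 46 + 15 \sqrt{2}$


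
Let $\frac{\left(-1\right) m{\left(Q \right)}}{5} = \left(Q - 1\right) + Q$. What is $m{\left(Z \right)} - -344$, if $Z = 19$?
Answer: $159$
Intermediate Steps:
$m{\left(Q \right)} = 5 - 10 Q$ ($m{\left(Q \right)} = - 5 \left(\left(Q - 1\right) + Q\right) = - 5 \left(\left(-1 + Q\right) + Q\right) = - 5 \left(-1 + 2 Q\right) = 5 - 10 Q$)
$m{\left(Z \right)} - -344 = \left(5 - 190\right) - -344 = \left(5 - 190\right) + 344 = -185 + 344 = 159$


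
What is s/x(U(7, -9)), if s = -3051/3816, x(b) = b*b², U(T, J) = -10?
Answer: 339/424000 ≈ 0.00079953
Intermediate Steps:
x(b) = b³
s = -339/424 (s = -3051*1/3816 = -339/424 ≈ -0.79953)
s/x(U(7, -9)) = -339/(424*((-10)³)) = -339/424/(-1000) = -339/424*(-1/1000) = 339/424000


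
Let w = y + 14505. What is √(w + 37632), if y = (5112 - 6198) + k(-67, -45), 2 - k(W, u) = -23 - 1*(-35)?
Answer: √51041 ≈ 225.92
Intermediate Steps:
k(W, u) = -10 (k(W, u) = 2 - (-23 - 1*(-35)) = 2 - (-23 + 35) = 2 - 1*12 = 2 - 12 = -10)
y = -1096 (y = (5112 - 6198) - 10 = -1086 - 10 = -1096)
w = 13409 (w = -1096 + 14505 = 13409)
√(w + 37632) = √(13409 + 37632) = √51041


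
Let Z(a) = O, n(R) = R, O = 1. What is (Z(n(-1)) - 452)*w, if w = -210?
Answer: 94710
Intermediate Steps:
Z(a) = 1
(Z(n(-1)) - 452)*w = (1 - 452)*(-210) = -451*(-210) = 94710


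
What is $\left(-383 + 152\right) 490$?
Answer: $-113190$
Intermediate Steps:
$\left(-383 + 152\right) 490 = \left(-231\right) 490 = -113190$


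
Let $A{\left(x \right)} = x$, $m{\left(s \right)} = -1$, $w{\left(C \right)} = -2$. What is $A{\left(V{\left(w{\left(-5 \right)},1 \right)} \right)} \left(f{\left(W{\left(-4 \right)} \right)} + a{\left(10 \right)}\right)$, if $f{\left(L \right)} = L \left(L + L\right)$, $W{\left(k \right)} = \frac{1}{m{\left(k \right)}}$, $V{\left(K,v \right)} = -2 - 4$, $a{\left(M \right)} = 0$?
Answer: $-12$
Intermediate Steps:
$V{\left(K,v \right)} = -6$ ($V{\left(K,v \right)} = -2 - 4 = -6$)
$W{\left(k \right)} = -1$ ($W{\left(k \right)} = \frac{1}{-1} = -1$)
$f{\left(L \right)} = 2 L^{2}$ ($f{\left(L \right)} = L 2 L = 2 L^{2}$)
$A{\left(V{\left(w{\left(-5 \right)},1 \right)} \right)} \left(f{\left(W{\left(-4 \right)} \right)} + a{\left(10 \right)}\right) = - 6 \left(2 \left(-1\right)^{2} + 0\right) = - 6 \left(2 \cdot 1 + 0\right) = - 6 \left(2 + 0\right) = \left(-6\right) 2 = -12$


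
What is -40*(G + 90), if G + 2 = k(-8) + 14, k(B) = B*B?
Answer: -6640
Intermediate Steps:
k(B) = B²
G = 76 (G = -2 + ((-8)² + 14) = -2 + (64 + 14) = -2 + 78 = 76)
-40*(G + 90) = -40*(76 + 90) = -40*166 = -6640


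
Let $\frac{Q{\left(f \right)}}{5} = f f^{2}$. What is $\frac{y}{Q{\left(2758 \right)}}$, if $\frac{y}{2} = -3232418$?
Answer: $- \frac{230887}{3746232770} \approx -6.1632 \cdot 10^{-5}$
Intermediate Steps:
$y = -6464836$ ($y = 2 \left(-3232418\right) = -6464836$)
$Q{\left(f \right)} = 5 f^{3}$ ($Q{\left(f \right)} = 5 f f^{2} = 5 f^{3}$)
$\frac{y}{Q{\left(2758 \right)}} = - \frac{6464836}{5 \cdot 2758^{3}} = - \frac{6464836}{5 \cdot 20978903512} = - \frac{6464836}{104894517560} = \left(-6464836\right) \frac{1}{104894517560} = - \frac{230887}{3746232770}$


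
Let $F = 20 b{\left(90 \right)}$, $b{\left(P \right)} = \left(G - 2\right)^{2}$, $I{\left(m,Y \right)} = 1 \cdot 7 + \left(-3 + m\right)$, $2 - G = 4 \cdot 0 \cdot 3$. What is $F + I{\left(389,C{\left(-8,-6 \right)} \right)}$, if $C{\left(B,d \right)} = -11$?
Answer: $393$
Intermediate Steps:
$G = 2$ ($G = 2 - 4 \cdot 0 \cdot 3 = 2 - 0 \cdot 3 = 2 - 0 = 2 + 0 = 2$)
$I{\left(m,Y \right)} = 4 + m$ ($I{\left(m,Y \right)} = 7 + \left(-3 + m\right) = 4 + m$)
$b{\left(P \right)} = 0$ ($b{\left(P \right)} = \left(2 - 2\right)^{2} = 0^{2} = 0$)
$F = 0$ ($F = 20 \cdot 0 = 0$)
$F + I{\left(389,C{\left(-8,-6 \right)} \right)} = 0 + \left(4 + 389\right) = 0 + 393 = 393$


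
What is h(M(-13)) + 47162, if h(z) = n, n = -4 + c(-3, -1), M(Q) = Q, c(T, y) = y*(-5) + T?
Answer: 47160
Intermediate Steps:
c(T, y) = T - 5*y (c(T, y) = -5*y + T = T - 5*y)
n = -2 (n = -4 + (-3 - 5*(-1)) = -4 + (-3 + 5) = -4 + 2 = -2)
h(z) = -2
h(M(-13)) + 47162 = -2 + 47162 = 47160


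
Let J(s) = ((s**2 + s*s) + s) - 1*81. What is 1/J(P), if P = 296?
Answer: 1/175447 ≈ 5.6997e-6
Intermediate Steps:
J(s) = -81 + s + 2*s**2 (J(s) = ((s**2 + s**2) + s) - 81 = (2*s**2 + s) - 81 = (s + 2*s**2) - 81 = -81 + s + 2*s**2)
1/J(P) = 1/(-81 + 296 + 2*296**2) = 1/(-81 + 296 + 2*87616) = 1/(-81 + 296 + 175232) = 1/175447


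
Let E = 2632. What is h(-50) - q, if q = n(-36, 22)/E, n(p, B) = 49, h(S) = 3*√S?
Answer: -7/376 + 15*I*√2 ≈ -0.018617 + 21.213*I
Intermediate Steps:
q = 7/376 (q = 49/2632 = 49*(1/2632) = 7/376 ≈ 0.018617)
h(-50) - q = 3*√(-50) - 1*7/376 = 3*(5*I*√2) - 7/376 = 15*I*√2 - 7/376 = -7/376 + 15*I*√2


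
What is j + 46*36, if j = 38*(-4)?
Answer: 1504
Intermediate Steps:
j = -152
j + 46*36 = -152 + 46*36 = -152 + 1656 = 1504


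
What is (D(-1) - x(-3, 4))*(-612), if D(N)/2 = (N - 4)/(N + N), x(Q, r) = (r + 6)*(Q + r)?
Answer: 3060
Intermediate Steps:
x(Q, r) = (6 + r)*(Q + r)
D(N) = (-4 + N)/N (D(N) = 2*((N - 4)/(N + N)) = 2*((-4 + N)/((2*N))) = 2*((-4 + N)*(1/(2*N))) = 2*((-4 + N)/(2*N)) = (-4 + N)/N)
(D(-1) - x(-3, 4))*(-612) = ((-4 - 1)/(-1) - (4**2 + 6*(-3) + 6*4 - 3*4))*(-612) = (-1*(-5) - (16 - 18 + 24 - 12))*(-612) = (5 - 1*10)*(-612) = (5 - 10)*(-612) = -5*(-612) = 3060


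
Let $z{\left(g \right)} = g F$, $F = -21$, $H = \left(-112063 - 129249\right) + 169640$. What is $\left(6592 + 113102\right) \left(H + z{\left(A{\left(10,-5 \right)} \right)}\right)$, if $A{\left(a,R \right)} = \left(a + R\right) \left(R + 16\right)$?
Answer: $-8716954938$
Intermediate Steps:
$H = -71672$ ($H = -241312 + 169640 = -71672$)
$A{\left(a,R \right)} = \left(16 + R\right) \left(R + a\right)$ ($A{\left(a,R \right)} = \left(R + a\right) \left(16 + R\right) = \left(16 + R\right) \left(R + a\right)$)
$z{\left(g \right)} = - 21 g$ ($z{\left(g \right)} = g \left(-21\right) = - 21 g$)
$\left(6592 + 113102\right) \left(H + z{\left(A{\left(10,-5 \right)} \right)}\right) = \left(6592 + 113102\right) \left(-71672 - 21 \left(\left(-5\right)^{2} + 16 \left(-5\right) + 16 \cdot 10 - 50\right)\right) = 119694 \left(-71672 - 21 \left(25 - 80 + 160 - 50\right)\right) = 119694 \left(-71672 - 1155\right) = 119694 \left(-72827\right) = -8716954938$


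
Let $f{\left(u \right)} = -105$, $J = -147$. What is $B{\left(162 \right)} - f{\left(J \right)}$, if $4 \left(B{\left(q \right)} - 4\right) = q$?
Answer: $\frac{299}{2} \approx 149.5$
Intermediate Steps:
$B{\left(q \right)} = 4 + \frac{q}{4}$
$B{\left(162 \right)} - f{\left(J \right)} = \left(4 + \frac{1}{4} \cdot 162\right) - -105 = \left(4 + \frac{81}{2}\right) + 105 = \frac{89}{2} + 105 = \frac{299}{2}$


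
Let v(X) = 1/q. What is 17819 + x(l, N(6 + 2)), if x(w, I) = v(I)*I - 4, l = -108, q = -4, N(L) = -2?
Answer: 35631/2 ≈ 17816.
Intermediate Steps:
v(X) = -¼ (v(X) = 1/(-4) = -¼)
x(w, I) = -4 - I/4 (x(w, I) = -I/4 - 4 = -4 - I/4)
17819 + x(l, N(6 + 2)) = 17819 + (-4 - ¼*(-2)) = 17819 + (-4 + ½) = 17819 - 7/2 = 35631/2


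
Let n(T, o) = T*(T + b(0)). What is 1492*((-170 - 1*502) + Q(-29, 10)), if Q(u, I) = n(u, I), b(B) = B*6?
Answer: 252148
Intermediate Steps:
b(B) = 6*B
n(T, o) = T² (n(T, o) = T*(T + 6*0) = T*(T + 0) = T*T = T²)
Q(u, I) = u²
1492*((-170 - 1*502) + Q(-29, 10)) = 1492*((-170 - 1*502) + (-29)²) = 1492*((-170 - 502) + 841) = 1492*(-672 + 841) = 1492*169 = 252148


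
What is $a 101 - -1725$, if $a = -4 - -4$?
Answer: $1725$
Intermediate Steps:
$a = 0$ ($a = -4 + 4 = 0$)
$a 101 - -1725 = 0 \cdot 101 - -1725 = 0 + 1725 = 1725$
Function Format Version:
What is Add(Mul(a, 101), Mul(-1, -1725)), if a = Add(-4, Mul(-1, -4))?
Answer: 1725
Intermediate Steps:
a = 0 (a = Add(-4, 4) = 0)
Add(Mul(a, 101), Mul(-1, -1725)) = Add(Mul(0, 101), Mul(-1, -1725)) = Add(0, 1725) = 1725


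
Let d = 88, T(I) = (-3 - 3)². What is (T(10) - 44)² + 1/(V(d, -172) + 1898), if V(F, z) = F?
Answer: 127105/1986 ≈ 64.000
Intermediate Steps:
T(I) = 36 (T(I) = (-6)² = 36)
(T(10) - 44)² + 1/(V(d, -172) + 1898) = (36 - 44)² + 1/(88 + 1898) = (-8)² + 1/1986 = 64 + 1/1986 = 127105/1986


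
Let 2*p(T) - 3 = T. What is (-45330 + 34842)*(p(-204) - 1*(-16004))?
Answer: -166795908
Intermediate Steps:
p(T) = 3/2 + T/2
(-45330 + 34842)*(p(-204) - 1*(-16004)) = (-45330 + 34842)*((3/2 + (½)*(-204)) - 1*(-16004)) = -10488*((3/2 - 102) + 16004) = -10488*(-201/2 + 16004) = -10488*31807/2 = -166795908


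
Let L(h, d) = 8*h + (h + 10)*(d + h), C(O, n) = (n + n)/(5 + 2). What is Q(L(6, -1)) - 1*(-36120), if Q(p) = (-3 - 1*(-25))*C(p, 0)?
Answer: 36120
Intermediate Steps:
C(O, n) = 2*n/7 (C(O, n) = (2*n)/7 = (2*n)*(⅐) = 2*n/7)
L(h, d) = 8*h + (10 + h)*(d + h)
Q(p) = 0 (Q(p) = (-3 - 1*(-25))*((2/7)*0) = (-3 + 25)*0 = 22*0 = 0)
Q(L(6, -1)) - 1*(-36120) = 0 - 1*(-36120) = 0 + 36120 = 36120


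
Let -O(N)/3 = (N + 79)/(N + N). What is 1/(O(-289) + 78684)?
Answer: 289/22739361 ≈ 1.2709e-5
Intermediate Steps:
O(N) = -3*(79 + N)/(2*N) (O(N) = -3*(N + 79)/(N + N) = -3*(79 + N)/(2*N))
1/(O(-289) + 78684) = 1/((3/2)*(-79 - 1*(-289))/(-289) + 78684) = 1/((3/2)*(-1/289)*(-79 + 289) + 78684) = 1/((3/2)*(-1/289)*210 + 78684) = 1/(-315/289 + 78684) = 1/(22739361/289) = 289/22739361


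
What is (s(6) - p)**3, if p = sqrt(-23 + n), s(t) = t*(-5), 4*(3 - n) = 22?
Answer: -(60 + I*sqrt(102))**3/8 ≈ -24705.0 - 13506.0*I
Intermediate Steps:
n = -5/2 (n = 3 - 1/4*22 = 3 - 11/2 = -5/2 ≈ -2.5000)
s(t) = -5*t
p = I*sqrt(102)/2 (p = sqrt(-23 - 5/2) = sqrt(-51/2) = I*sqrt(102)/2 ≈ 5.0498*I)
(s(6) - p)**3 = (-5*6 - I*sqrt(102)/2)**3 = (-30 - I*sqrt(102)/2)**3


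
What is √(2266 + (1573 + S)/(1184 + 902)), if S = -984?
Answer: √9861491990/2086 ≈ 47.605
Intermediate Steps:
√(2266 + (1573 + S)/(1184 + 902)) = √(2266 + (1573 - 984)/(1184 + 902)) = √(2266 + 589/2086) = √(4727465/2086) = √9861491990/2086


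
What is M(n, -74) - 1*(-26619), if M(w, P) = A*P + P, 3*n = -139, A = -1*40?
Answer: 29505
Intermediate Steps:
A = -40
n = -139/3 (n = (⅓)*(-139) = -139/3 ≈ -46.333)
M(w, P) = -39*P (M(w, P) = -40*P + P = -39*P)
M(n, -74) - 1*(-26619) = -39*(-74) - 1*(-26619) = 2886 + 26619 = 29505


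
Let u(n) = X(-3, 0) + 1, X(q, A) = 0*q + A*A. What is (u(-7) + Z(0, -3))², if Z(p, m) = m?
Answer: 4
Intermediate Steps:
X(q, A) = A² (X(q, A) = 0 + A² = A²)
u(n) = 1 (u(n) = 0² + 1 = 0 + 1 = 1)
(u(-7) + Z(0, -3))² = (1 - 3)² = (-2)² = 4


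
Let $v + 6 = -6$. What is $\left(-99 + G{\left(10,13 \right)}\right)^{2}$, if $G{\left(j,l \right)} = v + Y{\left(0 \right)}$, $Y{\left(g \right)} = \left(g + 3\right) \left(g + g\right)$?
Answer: $12321$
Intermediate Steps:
$v = -12$ ($v = -6 - 6 = -12$)
$Y{\left(g \right)} = 2 g \left(3 + g\right)$ ($Y{\left(g \right)} = \left(3 + g\right) 2 g = 2 g \left(3 + g\right)$)
$G{\left(j,l \right)} = -12$ ($G{\left(j,l \right)} = -12 + 2 \cdot 0 \left(3 + 0\right) = -12 + 2 \cdot 0 \cdot 3 = -12 + 0 = -12$)
$\left(-99 + G{\left(10,13 \right)}\right)^{2} = \left(-99 - 12\right)^{2} = \left(-111\right)^{2} = 12321$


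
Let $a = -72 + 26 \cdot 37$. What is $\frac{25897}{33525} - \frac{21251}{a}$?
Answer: $- \frac{137878289}{5967450} \approx -23.105$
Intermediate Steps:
$a = 890$ ($a = -72 + 962 = 890$)
$\frac{25897}{33525} - \frac{21251}{a} = \frac{25897}{33525} - \frac{21251}{890} = - \frac{137878289}{5967450}$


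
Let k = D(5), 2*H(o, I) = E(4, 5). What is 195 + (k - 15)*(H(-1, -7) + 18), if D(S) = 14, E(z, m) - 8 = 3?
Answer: 343/2 ≈ 171.50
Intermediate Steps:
E(z, m) = 11 (E(z, m) = 8 + 3 = 11)
H(o, I) = 11/2 (H(o, I) = (½)*11 = 11/2)
k = 14
195 + (k - 15)*(H(-1, -7) + 18) = 195 + (14 - 15)*(11/2 + 18) = 195 - 1*47/2 = 195 - 47/2 = 343/2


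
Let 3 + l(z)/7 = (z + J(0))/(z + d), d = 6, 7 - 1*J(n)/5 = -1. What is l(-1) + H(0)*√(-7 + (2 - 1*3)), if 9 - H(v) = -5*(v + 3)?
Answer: 168/5 + 48*I*√2 ≈ 33.6 + 67.882*I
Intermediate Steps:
J(n) = 40 (J(n) = 35 - 5*(-1) = 35 + 5 = 40)
H(v) = 24 + 5*v (H(v) = 9 - (-5)*(v + 3) = 9 - (-5)*(3 + v) = 9 - (-15 - 5*v) = 9 + (15 + 5*v) = 24 + 5*v)
l(z) = -21 + 7*(40 + z)/(6 + z) (l(z) = -21 + 7*((z + 40)/(z + 6)) = -21 + 7*((40 + z)/(6 + z)) = -21 + 7*(40 + z)/(6 + z))
l(-1) + H(0)*√(-7 + (2 - 1*3)) = 14*(11 - 1*(-1))/(6 - 1) + (24 + 5*0)*√(-7 + (2 - 1*3)) = 14*(11 + 1)/5 + (24 + 0)*√(-7 + (2 - 3)) = 14*(⅕)*12 + 24*√(-7 - 1) = 168/5 + 24*√(-8) = 168/5 + 24*(2*I*√2) = 168/5 + 48*I*√2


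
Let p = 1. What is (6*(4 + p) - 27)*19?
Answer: 57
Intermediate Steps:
(6*(4 + p) - 27)*19 = (6*(4 + 1) - 27)*19 = (6*5 - 27)*19 = (30 - 27)*19 = 3*19 = 57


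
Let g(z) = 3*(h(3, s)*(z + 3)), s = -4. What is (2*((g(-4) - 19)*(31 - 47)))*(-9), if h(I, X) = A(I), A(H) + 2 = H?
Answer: -6336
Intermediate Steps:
A(H) = -2 + H
h(I, X) = -2 + I
g(z) = 9 + 3*z (g(z) = 3*((-2 + 3)*(z + 3)) = 3*(1*(3 + z)) = 3*(3 + z) = 9 + 3*z)
(2*((g(-4) - 19)*(31 - 47)))*(-9) = (2*(((9 + 3*(-4)) - 19)*(31 - 47)))*(-9) = (2*(((9 - 12) - 19)*(-16)))*(-9) = (2*((-3 - 19)*(-16)))*(-9) = (2*(-22*(-16)))*(-9) = (2*352)*(-9) = 704*(-9) = -6336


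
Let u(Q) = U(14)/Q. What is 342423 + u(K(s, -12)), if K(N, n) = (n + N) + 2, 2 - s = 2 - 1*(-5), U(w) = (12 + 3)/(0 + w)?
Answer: 4793921/14 ≈ 3.4242e+5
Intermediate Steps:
U(w) = 15/w
s = -5 (s = 2 - (2 - 1*(-5)) = 2 - (2 + 5) = 2 - 1*7 = 2 - 7 = -5)
K(N, n) = 2 + N + n (K(N, n) = (N + n) + 2 = 2 + N + n)
u(Q) = 15/(14*Q) (u(Q) = (15/14)/Q = (15*(1/14))/Q = 15/(14*Q))
342423 + u(K(s, -12)) = 342423 + 15/(14*(2 - 5 - 12)) = 342423 + (15/14)/(-15) = 342423 + (15/14)*(-1/15) = 342423 - 1/14 = 4793921/14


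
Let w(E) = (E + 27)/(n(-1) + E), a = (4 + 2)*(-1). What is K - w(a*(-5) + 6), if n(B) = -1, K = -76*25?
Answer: -9509/5 ≈ -1901.8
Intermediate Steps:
K = -1900
a = -6 (a = 6*(-1) = -6)
w(E) = (27 + E)/(-1 + E) (w(E) = (E + 27)/(-1 + E) = (27 + E)/(-1 + E))
K - w(a*(-5) + 6) = -1900 - (27 + (-6*(-5) + 6))/(-1 + (-6*(-5) + 6)) = -1900 - (27 + (30 + 6))/(-1 + (30 + 6)) = -1900 - (27 + 36)/(-1 + 36) = -1900 - 63/35 = -1900 - 1*9/5 = -1900 - 9/5 = -9509/5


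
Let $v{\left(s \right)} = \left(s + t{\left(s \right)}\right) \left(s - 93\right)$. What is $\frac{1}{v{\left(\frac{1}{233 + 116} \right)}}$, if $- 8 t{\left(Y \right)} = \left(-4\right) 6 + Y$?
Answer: $- \frac{121801}{34009831} \approx -0.0035813$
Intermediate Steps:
$t{\left(Y \right)} = 3 - \frac{Y}{8}$ ($t{\left(Y \right)} = - \frac{\left(-4\right) 6 + Y}{8} = - \frac{-24 + Y}{8} = 3 - \frac{Y}{8}$)
$v{\left(s \right)} = \left(-93 + s\right) \left(3 + \frac{7 s}{8}\right)$ ($v{\left(s \right)} = \left(s - \left(-3 + \frac{s}{8}\right)\right) \left(s - 93\right) = \left(3 + \frac{7 s}{8}\right) \left(-93 + s\right) = \left(-93 + s\right) \left(3 + \frac{7 s}{8}\right)$)
$\frac{1}{v{\left(\frac{1}{233 + 116} \right)}} = \frac{1}{-279 - \frac{627}{8 \left(233 + 116\right)} + \frac{7 \left(\frac{1}{233 + 116}\right)^{2}}{8}} = \frac{1}{-279 - \frac{627}{8 \cdot 349} + \frac{7 \left(\frac{1}{349}\right)^{2}}{8}} = \frac{1}{-279 - \frac{627}{2792} + \frac{7}{8 \cdot 121801}} = \frac{1}{-279 - \frac{627}{2792} + \frac{7}{8} \cdot \frac{1}{121801}} = \frac{1}{-279 - \frac{627}{2792} + \frac{7}{974408}} = \frac{1}{- \frac{34009831}{121801}} = - \frac{121801}{34009831}$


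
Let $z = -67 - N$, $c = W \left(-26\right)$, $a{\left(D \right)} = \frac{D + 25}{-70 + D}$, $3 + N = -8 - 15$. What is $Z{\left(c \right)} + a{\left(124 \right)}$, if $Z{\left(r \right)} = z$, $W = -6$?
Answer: $- \frac{2065}{54} \approx -38.241$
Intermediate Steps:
$N = -26$ ($N = -3 - 23 = -26$)
$a{\left(D \right)} = \frac{25 + D}{-70 + D}$
$c = 156$ ($c = \left(-6\right) \left(-26\right) = 156$)
$z = -41$ ($z = -67 - -26 = -67 + 26 = -41$)
$Z{\left(r \right)} = -41$
$Z{\left(c \right)} + a{\left(124 \right)} = -41 + \frac{25 + 124}{-70 + 124} = -41 + \frac{1}{54} \cdot 149 = -41 + \frac{149}{54} = - \frac{2065}{54}$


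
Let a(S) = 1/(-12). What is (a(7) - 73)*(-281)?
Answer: 246437/12 ≈ 20536.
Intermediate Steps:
a(S) = -1/12
(a(7) - 73)*(-281) = (-1/12 - 73)*(-281) = -877/12*(-281) = 246437/12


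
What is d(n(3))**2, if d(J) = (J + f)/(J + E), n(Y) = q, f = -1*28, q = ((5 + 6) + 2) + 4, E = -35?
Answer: 121/324 ≈ 0.37346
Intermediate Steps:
q = 17 (q = (11 + 2) + 4 = 13 + 4 = 17)
f = -28
n(Y) = 17
d(J) = (-28 + J)/(-35 + J) (d(J) = (J - 28)/(J - 35) = (-28 + J)/(-35 + J))
d(n(3))**2 = ((-28 + 17)/(-35 + 17))**2 = (-11/(-18))**2 = (-1/18*(-11))**2 = (11/18)**2 = 121/324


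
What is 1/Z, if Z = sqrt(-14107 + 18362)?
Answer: sqrt(4255)/4255 ≈ 0.015330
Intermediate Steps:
Z = sqrt(4255) ≈ 65.230
1/Z = 1/(sqrt(4255)) = sqrt(4255)/4255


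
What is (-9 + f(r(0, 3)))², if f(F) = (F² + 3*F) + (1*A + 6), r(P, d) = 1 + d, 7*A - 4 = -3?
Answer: 30976/49 ≈ 632.16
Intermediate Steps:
A = ⅐ (A = 4/7 + (⅐)*(-3) = 4/7 - 3/7 = ⅐ ≈ 0.14286)
f(F) = 43/7 + F² + 3*F (f(F) = (F² + 3*F) + (1*(⅐) + 6) = (F² + 3*F) + (⅐ + 6) = (F² + 3*F) + 43/7 = 43/7 + F² + 3*F)
(-9 + f(r(0, 3)))² = (-9 + (43/7 + (1 + 3)² + 3*(1 + 3)))² = (-9 + (43/7 + 4² + 3*4))² = (-9 + (43/7 + 16 + 12))² = (-9 + 239/7)² = (176/7)² = 30976/49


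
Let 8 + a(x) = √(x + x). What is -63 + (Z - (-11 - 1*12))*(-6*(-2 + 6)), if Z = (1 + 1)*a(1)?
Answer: -231 - 48*√2 ≈ -298.88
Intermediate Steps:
a(x) = -8 + √2*√x (a(x) = -8 + √(x + x) = -8 + √(2*x) = -8 + √2*√x)
Z = -16 + 2*√2 (Z = (1 + 1)*(-8 + √2*√1) = 2*(-8 + √2*1) = 2*(-8 + √2) = -16 + 2*√2 ≈ -13.172)
-63 + (Z - (-11 - 1*12))*(-6*(-2 + 6)) = -63 + ((-16 + 2*√2) - (-11 - 1*12))*(-6*(-2 + 6)) = -63 + ((-16 + 2*√2) - (-11 - 12))*(-6*4) = -63 + ((-16 + 2*√2) - 1*(-23))*(-24) = -63 + ((-16 + 2*√2) + 23)*(-24) = -63 + (7 + 2*√2)*(-24) = -63 + (-168 - 48*√2) = -231 - 48*√2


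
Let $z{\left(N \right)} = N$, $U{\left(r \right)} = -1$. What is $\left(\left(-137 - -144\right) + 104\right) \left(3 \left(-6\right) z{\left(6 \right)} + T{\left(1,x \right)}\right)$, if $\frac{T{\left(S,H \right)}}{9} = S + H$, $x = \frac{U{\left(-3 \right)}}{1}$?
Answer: $-11988$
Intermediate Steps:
$x = -1$ ($x = - 1^{-1} = \left(-1\right) 1 = -1$)
$T{\left(S,H \right)} = 9 H + 9 S$ ($T{\left(S,H \right)} = 9 \left(S + H\right) = 9 \left(H + S\right) = 9 H + 9 S$)
$\left(\left(-137 - -144\right) + 104\right) \left(3 \left(-6\right) z{\left(6 \right)} + T{\left(1,x \right)}\right) = \left(\left(-137 - -144\right) + 104\right) \left(3 \left(-6\right) 6 + \left(9 \left(-1\right) + 9 \cdot 1\right)\right) = \left(\left(-137 + 144\right) + 104\right) \left(\left(-18\right) 6 + \left(-9 + 9\right)\right) = \left(7 + 104\right) \left(-108 + 0\right) = 111 \left(-108\right) = -11988$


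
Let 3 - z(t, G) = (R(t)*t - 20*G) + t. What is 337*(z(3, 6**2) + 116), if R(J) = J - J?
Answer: 281732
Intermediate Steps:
R(J) = 0
z(t, G) = 3 - t + 20*G (z(t, G) = 3 - ((0*t - 20*G) + t) = 3 - ((0 - 20*G) + t) = 3 - (-20*G + t) = 3 - (t - 20*G) = 3 + (-t + 20*G) = 3 - t + 20*G)
337*(z(3, 6**2) + 116) = 337*((3 - 1*3 + 20*6**2) + 116) = 337*((3 - 3 + 20*36) + 116) = 337*((3 - 3 + 720) + 116) = 337*(720 + 116) = 337*836 = 281732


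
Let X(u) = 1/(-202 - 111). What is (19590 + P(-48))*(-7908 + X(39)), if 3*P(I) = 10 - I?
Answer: -145611359740/939 ≈ -1.5507e+8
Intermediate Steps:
P(I) = 10/3 - I/3 (P(I) = (10 - I)/3 = 10/3 - I/3)
X(u) = -1/313 (X(u) = 1/(-313) = -1/313)
(19590 + P(-48))*(-7908 + X(39)) = (19590 + (10/3 - ⅓*(-48)))*(-7908 - 1/313) = (19590 + (10/3 + 16))*(-2475205/313) = (19590 + 58/3)*(-2475205/313) = (58828/3)*(-2475205/313) = -145611359740/939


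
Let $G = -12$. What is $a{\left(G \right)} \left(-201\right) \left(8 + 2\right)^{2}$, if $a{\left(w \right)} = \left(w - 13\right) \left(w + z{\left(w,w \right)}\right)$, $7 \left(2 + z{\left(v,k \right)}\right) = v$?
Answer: $- \frac{55275000}{7} \approx -7.8964 \cdot 10^{6}$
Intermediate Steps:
$z{\left(v,k \right)} = -2 + \frac{v}{7}$
$a{\left(w \right)} = \left(-13 + w\right) \left(-2 + \frac{8 w}{7}\right)$ ($a{\left(w \right)} = \left(w - 13\right) \left(w + \left(-2 + \frac{w}{7}\right)\right) = \left(-13 + w\right) \left(-2 + \frac{8 w}{7}\right)$)
$a{\left(G \right)} \left(-201\right) \left(8 + 2\right)^{2} = \left(26 - - \frac{1416}{7} + \frac{8 \left(-12\right)^{2}}{7}\right) \left(-201\right) \left(8 + 2\right)^{2} = \left(26 + \frac{1416}{7} + \frac{8}{7} \cdot 144\right) \left(-201\right) 10^{2} = \left(26 + \frac{1416}{7} + \frac{1152}{7}\right) \left(-201\right) 100 = \frac{2750}{7} \left(-201\right) 100 = \left(- \frac{552750}{7}\right) 100 = - \frac{55275000}{7}$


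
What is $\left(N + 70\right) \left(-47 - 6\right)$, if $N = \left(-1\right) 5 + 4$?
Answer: $-3657$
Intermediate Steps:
$N = -1$ ($N = -5 + 4 = -1$)
$\left(N + 70\right) \left(-47 - 6\right) = \left(-1 + 70\right) \left(-47 - 6\right) = 69 \left(-53\right) = -3657$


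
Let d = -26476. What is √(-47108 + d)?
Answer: 12*I*√511 ≈ 271.26*I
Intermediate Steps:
√(-47108 + d) = √(-47108 - 26476) = √(-73584) = 12*I*√511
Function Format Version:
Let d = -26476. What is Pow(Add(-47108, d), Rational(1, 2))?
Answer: Mul(12, I, Pow(511, Rational(1, 2))) ≈ Mul(271.26, I)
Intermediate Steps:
Pow(Add(-47108, d), Rational(1, 2)) = Pow(Add(-47108, -26476), Rational(1, 2)) = Pow(-73584, Rational(1, 2)) = Mul(12, I, Pow(511, Rational(1, 2)))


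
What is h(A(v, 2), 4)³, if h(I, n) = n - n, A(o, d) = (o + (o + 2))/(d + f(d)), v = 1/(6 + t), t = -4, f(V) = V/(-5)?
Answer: 0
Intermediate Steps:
f(V) = -V/5 (f(V) = V*(-⅕) = -V/5)
v = ½ (v = 1/(6 - 4) = 1/2 = ½ ≈ 0.50000)
A(o, d) = 5*(2 + 2*o)/(4*d) (A(o, d) = (o + (o + 2))/(d - d/5) = (o + (2 + o))/((4*d/5)) = (2 + 2*o)*(5/(4*d)) = 5*(2 + 2*o)/(4*d))
h(I, n) = 0
h(A(v, 2), 4)³ = 0³ = 0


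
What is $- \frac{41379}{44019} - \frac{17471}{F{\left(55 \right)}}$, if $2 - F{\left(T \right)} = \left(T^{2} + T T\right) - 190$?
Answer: $\frac{175552589}{85954434} \approx 2.0424$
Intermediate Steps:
$F{\left(T \right)} = 192 - 2 T^{2}$ ($F{\left(T \right)} = 2 - \left(\left(T^{2} + T T\right) - 190\right) = 2 - \left(\left(T^{2} + T^{2}\right) - 190\right) = 2 - \left(2 T^{2} - 190\right) = 2 - \left(-190 + 2 T^{2}\right) = 192 - 2 T^{2}$)
$- \frac{41379}{44019} - \frac{17471}{F{\left(55 \right)}} = - \frac{41379}{44019} - \frac{17471}{192 - 2 \cdot 55^{2}} = \left(-41379\right) \frac{1}{44019} - \frac{17471}{192 - 6050} = - \frac{13793}{14673} - \frac{17471}{192 - 6050} = - \frac{13793}{14673} - \frac{17471}{-5858} = - \frac{13793}{14673} - - \frac{17471}{5858} = - \frac{13793}{14673} + \frac{17471}{5858} = \frac{175552589}{85954434}$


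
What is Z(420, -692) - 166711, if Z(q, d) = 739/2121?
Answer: -353593292/2121 ≈ -1.6671e+5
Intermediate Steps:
Z(q, d) = 739/2121 (Z(q, d) = 739*(1/2121) = 739/2121)
Z(420, -692) - 166711 = 739/2121 - 166711 = -353593292/2121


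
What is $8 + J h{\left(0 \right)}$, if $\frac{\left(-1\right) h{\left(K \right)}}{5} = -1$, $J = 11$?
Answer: $63$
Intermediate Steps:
$h{\left(K \right)} = 5$ ($h{\left(K \right)} = \left(-5\right) \left(-1\right) = 5$)
$8 + J h{\left(0 \right)} = 8 + 11 \cdot 5 = 8 + 55 = 63$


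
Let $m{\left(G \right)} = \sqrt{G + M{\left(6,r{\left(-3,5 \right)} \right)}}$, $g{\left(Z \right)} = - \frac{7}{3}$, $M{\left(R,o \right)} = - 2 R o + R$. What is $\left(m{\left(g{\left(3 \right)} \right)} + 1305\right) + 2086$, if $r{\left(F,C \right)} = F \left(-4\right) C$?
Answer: $3391 + \frac{i \sqrt{6447}}{3} \approx 3391.0 + 26.764 i$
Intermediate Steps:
$r{\left(F,C \right)} = - 4 C F$ ($r{\left(F,C \right)} = - 4 F C = - 4 C F$)
$M{\left(R,o \right)} = R - 2 R o$ ($M{\left(R,o \right)} = - 2 R o + R = R - 2 R o$)
$g{\left(Z \right)} = - \frac{7}{3}$ ($g{\left(Z \right)} = \left(-7\right) \frac{1}{3} = - \frac{7}{3}$)
$m{\left(G \right)} = \sqrt{-714 + G}$ ($m{\left(G \right)} = \sqrt{G + 6 \left(1 - 2 \left(\left(-4\right) 5 \left(-3\right)\right)\right)} = \sqrt{G + 6 \left(1 - 120\right)} = \sqrt{G + 6 \left(-119\right)} = \sqrt{G - 714} = \sqrt{-714 + G}$)
$\left(m{\left(g{\left(3 \right)} \right)} + 1305\right) + 2086 = \left(\sqrt{-714 - \frac{7}{3}} + 1305\right) + 2086 = \left(\sqrt{- \frac{2149}{3}} + 1305\right) + 2086 = \left(\frac{i \sqrt{6447}}{3} + 1305\right) + 2086 = \left(1305 + \frac{i \sqrt{6447}}{3}\right) + 2086 = 3391 + \frac{i \sqrt{6447}}{3}$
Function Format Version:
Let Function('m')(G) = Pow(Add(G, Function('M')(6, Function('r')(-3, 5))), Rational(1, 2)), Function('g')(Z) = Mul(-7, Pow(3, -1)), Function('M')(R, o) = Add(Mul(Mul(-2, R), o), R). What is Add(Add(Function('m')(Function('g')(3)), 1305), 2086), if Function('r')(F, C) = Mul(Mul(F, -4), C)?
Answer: Add(3391, Mul(Rational(1, 3), I, Pow(6447, Rational(1, 2)))) ≈ Add(3391.0, Mul(26.764, I))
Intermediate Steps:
Function('r')(F, C) = Mul(-4, C, F) (Function('r')(F, C) = Mul(Mul(-4, F), C) = Mul(-4, C, F))
Function('M')(R, o) = Add(R, Mul(-2, R, o)) (Function('M')(R, o) = Add(Mul(-2, R, o), R) = Add(R, Mul(-2, R, o)))
Function('g')(Z) = Rational(-7, 3) (Function('g')(Z) = Mul(-7, Rational(1, 3)) = Rational(-7, 3))
Function('m')(G) = Pow(Add(-714, G), Rational(1, 2)) (Function('m')(G) = Pow(Add(G, Mul(6, Add(1, Mul(-2, Mul(-4, 5, -3))))), Rational(1, 2)) = Pow(Add(G, Mul(6, Add(1, Mul(-2, 60)))), Rational(1, 2)) = Pow(Add(G, Mul(6, Add(1, -120))), Rational(1, 2)) = Pow(Add(G, Mul(6, -119)), Rational(1, 2)) = Pow(Add(G, -714), Rational(1, 2)) = Pow(Add(-714, G), Rational(1, 2)))
Add(Add(Function('m')(Function('g')(3)), 1305), 2086) = Add(Add(Pow(Add(-714, Rational(-7, 3)), Rational(1, 2)), 1305), 2086) = Add(Add(Pow(Rational(-2149, 3), Rational(1, 2)), 1305), 2086) = Add(Add(Mul(Rational(1, 3), I, Pow(6447, Rational(1, 2))), 1305), 2086) = Add(Add(1305, Mul(Rational(1, 3), I, Pow(6447, Rational(1, 2)))), 2086) = Add(3391, Mul(Rational(1, 3), I, Pow(6447, Rational(1, 2))))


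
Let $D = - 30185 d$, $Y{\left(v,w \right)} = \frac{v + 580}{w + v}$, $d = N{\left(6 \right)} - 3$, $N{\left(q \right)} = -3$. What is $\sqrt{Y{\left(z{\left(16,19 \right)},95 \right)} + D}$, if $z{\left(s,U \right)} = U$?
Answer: $\frac{\sqrt{2353773846}}{114} \approx 425.58$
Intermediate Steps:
$d = -6$ ($d = -3 - 3 = -6$)
$Y{\left(v,w \right)} = \frac{580 + v}{v + w}$
$D = 181110$ ($D = \left(-30185\right) \left(-6\right) = 181110$)
$\sqrt{Y{\left(z{\left(16,19 \right)},95 \right)} + D} = \sqrt{\frac{580 + 19}{19 + 95} + 181110} = \sqrt{\frac{1}{114} \cdot 599 + 181110} = \sqrt{\frac{599}{114} + 181110} = \sqrt{\frac{20647139}{114}} = \frac{\sqrt{2353773846}}{114}$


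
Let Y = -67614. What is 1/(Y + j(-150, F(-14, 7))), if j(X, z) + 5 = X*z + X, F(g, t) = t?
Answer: -1/68819 ≈ -1.4531e-5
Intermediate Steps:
j(X, z) = -5 + X + X*z (j(X, z) = -5 + (X*z + X) = -5 + (X + X*z) = -5 + X + X*z)
1/(Y + j(-150, F(-14, 7))) = 1/(-67614 + (-5 - 150 - 150*7)) = 1/(-67614 + (-5 - 150 - 1050)) = 1/(-67614 - 1205) = 1/(-68819) = -1/68819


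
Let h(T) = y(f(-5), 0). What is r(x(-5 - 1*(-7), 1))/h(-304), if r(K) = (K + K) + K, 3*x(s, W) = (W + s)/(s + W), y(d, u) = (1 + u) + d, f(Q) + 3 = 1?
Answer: -1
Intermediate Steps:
f(Q) = -2 (f(Q) = -3 + 1 = -2)
y(d, u) = 1 + d + u
h(T) = -1 (h(T) = 1 - 2 + 0 = -1)
x(s, W) = 1/3 (x(s, W) = ((W + s)/(s + W))/3 = ((W + s)/(W + s))/3 = (1/3)*1 = 1/3)
r(K) = 3*K (r(K) = 2*K + K = 3*K)
r(x(-5 - 1*(-7), 1))/h(-304) = (3*(1/3))/(-1) = 1*(-1) = -1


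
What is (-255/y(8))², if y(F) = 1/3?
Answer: 585225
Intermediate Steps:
y(F) = ⅓
(-255/y(8))² = (-255/⅓)² = (-255*3)² = (-765)² = 585225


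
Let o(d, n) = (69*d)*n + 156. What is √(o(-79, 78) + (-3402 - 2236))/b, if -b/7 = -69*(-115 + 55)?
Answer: -I*√107665/14490 ≈ -0.022645*I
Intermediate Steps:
o(d, n) = 156 + 69*d*n (o(d, n) = 69*d*n + 156 = 156 + 69*d*n)
b = -28980 (b = -(-483)*(-115 + 55) = -(-483)*(-60) = -7*4140 = -28980)
√(o(-79, 78) + (-3402 - 2236))/b = √((156 + 69*(-79)*78) + (-3402 - 2236))/(-28980) = √((156 - 425178) - 5638)*(-1/28980) = √(-425022 - 5638)*(-1/28980) = √(-430660)*(-1/28980) = (2*I*√107665)*(-1/28980) = -I*√107665/14490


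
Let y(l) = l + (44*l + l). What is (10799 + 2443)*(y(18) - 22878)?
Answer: -291986100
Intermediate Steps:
y(l) = 46*l (y(l) = l + 45*l = 46*l)
(10799 + 2443)*(y(18) - 22878) = (10799 + 2443)*(46*18 - 22878) = 13242*(828 - 22878) = 13242*(-22050) = -291986100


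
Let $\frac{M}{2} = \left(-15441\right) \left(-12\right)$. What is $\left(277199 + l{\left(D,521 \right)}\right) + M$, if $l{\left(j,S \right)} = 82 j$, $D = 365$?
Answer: $677713$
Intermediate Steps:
$M = 370584$ ($M = 2 \left(\left(-15441\right) \left(-12\right)\right) = 2 \cdot 185292 = 370584$)
$\left(277199 + l{\left(D,521 \right)}\right) + M = \left(277199 + 82 \cdot 365\right) + 370584 = \left(277199 + 29930\right) + 370584 = 307129 + 370584 = 677713$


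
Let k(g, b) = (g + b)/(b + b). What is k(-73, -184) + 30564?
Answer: 11247809/368 ≈ 30565.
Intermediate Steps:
k(g, b) = (b + g)/(2*b) (k(g, b) = (b + g)/((2*b)) = (b + g)*(1/(2*b)) = (b + g)/(2*b))
k(-73, -184) + 30564 = (½)*(-184 - 73)/(-184) + 30564 = (½)*(-1/184)*(-257) + 30564 = 257/368 + 30564 = 11247809/368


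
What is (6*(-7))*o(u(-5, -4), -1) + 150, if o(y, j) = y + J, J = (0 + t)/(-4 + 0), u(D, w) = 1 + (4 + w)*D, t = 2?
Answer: 129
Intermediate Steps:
u(D, w) = 1 + D*(4 + w)
J = -1/2 (J = (0 + 2)/(-4 + 0) = 2/(-4) = 2*(-1/4) = -1/2 ≈ -0.50000)
o(y, j) = -1/2 + y (o(y, j) = y - 1/2 = -1/2 + y)
(6*(-7))*o(u(-5, -4), -1) + 150 = (6*(-7))*(-1/2 + (1 + 4*(-5) - 5*(-4))) + 150 = -42*(-1/2 + (1 - 20 + 20)) + 150 = -42*(-1/2 + 1) + 150 = -42*1/2 + 150 = -21 + 150 = 129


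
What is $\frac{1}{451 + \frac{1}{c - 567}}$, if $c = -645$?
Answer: $\frac{1212}{546611} \approx 0.0022173$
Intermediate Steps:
$\frac{1}{451 + \frac{1}{c - 567}} = \frac{1}{451 + \frac{1}{-645 - 567}} = \frac{1}{451 + \frac{1}{-1212}} = \frac{1}{451 - \frac{1}{1212}} = \frac{1}{\frac{546611}{1212}} = \frac{1212}{546611}$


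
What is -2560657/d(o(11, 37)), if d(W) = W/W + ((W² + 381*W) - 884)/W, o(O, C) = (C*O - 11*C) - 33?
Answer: -84501681/12401 ≈ -6814.1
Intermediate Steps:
o(O, C) = -33 - 11*C + C*O (o(O, C) = (-11*C + C*O) - 33 = -33 - 11*C + C*O)
d(W) = 1 + (-884 + W² + 381*W)/W
-2560657/d(o(11, 37)) = -2560657/(382 + (-33 - 11*37 + 37*11) - 884/(-33 - 11*37 + 37*11)) = -2560657/(382 + (-33 - 407 + 407) - 884/(-33 - 407 + 407)) = -2560657/(382 - 33 - 884/(-33)) = -2560657/(382 - 33 - 884*(-1/33)) = -2560657/(382 - 33 + 884/33) = -2560657/12401/33 = -2560657*33/12401 = -84501681/12401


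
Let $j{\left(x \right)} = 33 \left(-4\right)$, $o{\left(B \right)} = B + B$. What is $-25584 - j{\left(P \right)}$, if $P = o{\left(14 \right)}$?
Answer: $-25452$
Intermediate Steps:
$o{\left(B \right)} = 2 B$
$P = 28$ ($P = 2 \cdot 14 = 28$)
$j{\left(x \right)} = -132$
$-25584 - j{\left(P \right)} = -25584 - -132 = -25584 + 132 = -25452$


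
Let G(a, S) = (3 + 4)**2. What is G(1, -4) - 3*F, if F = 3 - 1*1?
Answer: 43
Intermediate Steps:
F = 2 (F = 3 - 1 = 2)
G(a, S) = 49 (G(a, S) = 7**2 = 49)
G(1, -4) - 3*F = 49 - 3*2 = 49 - 6 = 43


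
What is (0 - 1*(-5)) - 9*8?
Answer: -67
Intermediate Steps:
(0 - 1*(-5)) - 9*8 = (0 + 5) - 72 = 5 - 72 = -67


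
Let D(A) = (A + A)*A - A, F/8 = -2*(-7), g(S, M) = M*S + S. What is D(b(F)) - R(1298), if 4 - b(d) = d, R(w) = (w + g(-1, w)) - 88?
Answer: 23525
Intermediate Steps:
g(S, M) = S + M*S
F = 112 (F = 8*(-2*(-7)) = 8*14 = 112)
R(w) = -89 (R(w) = (w - (1 + w)) - 88 = (w + (-1 - w)) - 88 = -1 - 88 = -89)
b(d) = 4 - d
D(A) = -A + 2*A² (D(A) = (2*A)*A - A = 2*A² - A = -A + 2*A²)
D(b(F)) - R(1298) = (4 - 1*112)*(-1 + 2*(4 - 1*112)) - 1*(-89) = (4 - 112)*(-1 + 2*(4 - 112)) + 89 = -108*(-1 + 2*(-108)) + 89 = -108*(-1 - 216) + 89 = -108*(-217) + 89 = 23436 + 89 = 23525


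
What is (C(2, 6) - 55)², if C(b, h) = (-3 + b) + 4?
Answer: 2704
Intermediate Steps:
C(b, h) = 1 + b
(C(2, 6) - 55)² = ((1 + 2) - 55)² = (3 - 55)² = (-52)² = 2704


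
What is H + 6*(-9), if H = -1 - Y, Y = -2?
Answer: -53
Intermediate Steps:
H = 1 (H = -1 - 1*(-2) = -1 + 2 = 1)
H + 6*(-9) = 1 + 6*(-9) = 1 - 54 = -53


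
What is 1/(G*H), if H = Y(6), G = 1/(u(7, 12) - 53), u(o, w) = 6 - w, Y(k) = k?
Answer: -59/6 ≈ -9.8333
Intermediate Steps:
G = -1/59 (G = 1/((6 - 1*12) - 53) = 1/((6 - 12) - 53) = 1/(-6 - 53) = 1/(-59) = -1/59 ≈ -0.016949)
H = 6
1/(G*H) = 1/(-1/59*6) = 1/(-6/59) = -59/6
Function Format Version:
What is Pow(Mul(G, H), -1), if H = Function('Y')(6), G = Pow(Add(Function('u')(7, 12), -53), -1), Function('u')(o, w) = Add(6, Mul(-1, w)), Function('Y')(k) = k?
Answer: Rational(-59, 6) ≈ -9.8333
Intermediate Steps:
G = Rational(-1, 59) (G = Pow(Add(Add(6, Mul(-1, 12)), -53), -1) = Pow(Add(Add(6, -12), -53), -1) = Pow(Add(-6, -53), -1) = Pow(-59, -1) = Rational(-1, 59) ≈ -0.016949)
H = 6
Pow(Mul(G, H), -1) = Pow(Mul(Rational(-1, 59), 6), -1) = Pow(Rational(-6, 59), -1) = Rational(-59, 6)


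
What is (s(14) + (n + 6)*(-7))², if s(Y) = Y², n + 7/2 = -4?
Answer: 170569/4 ≈ 42642.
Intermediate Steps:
n = -15/2 (n = -7/2 - 4 = -15/2 ≈ -7.5000)
(s(14) + (n + 6)*(-7))² = (14² + (-15/2 + 6)*(-7))² = (196 - 3/2*(-7))² = (196 + 21/2)² = (413/2)² = 170569/4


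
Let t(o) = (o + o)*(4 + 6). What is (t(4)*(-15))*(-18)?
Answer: 21600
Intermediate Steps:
t(o) = 20*o (t(o) = (2*o)*10 = 20*o)
(t(4)*(-15))*(-18) = ((20*4)*(-15))*(-18) = (80*(-15))*(-18) = -1200*(-18) = 21600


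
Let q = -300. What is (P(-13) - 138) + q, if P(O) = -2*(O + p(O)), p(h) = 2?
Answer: -416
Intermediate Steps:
P(O) = -4 - 2*O (P(O) = -2*(O + 2) = -2*(2 + O) = -4 - 2*O)
(P(-13) - 138) + q = ((-4 - 2*(-13)) - 138) - 300 = ((-4 + 26) - 138) - 300 = (22 - 138) - 300 = -116 - 300 = -416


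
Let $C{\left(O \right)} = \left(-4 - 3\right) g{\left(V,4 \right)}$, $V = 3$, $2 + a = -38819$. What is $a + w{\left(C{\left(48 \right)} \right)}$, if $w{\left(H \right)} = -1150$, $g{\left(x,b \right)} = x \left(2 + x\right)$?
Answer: $-39971$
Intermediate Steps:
$a = -38821$ ($a = -2 - 38819 = -38821$)
$C{\left(O \right)} = -105$ ($C{\left(O \right)} = \left(-4 - 3\right) 3 \left(2 + 3\right) = - 7 \cdot 3 \cdot 5 = \left(-7\right) 15 = -105$)
$a + w{\left(C{\left(48 \right)} \right)} = -38821 - 1150 = -39971$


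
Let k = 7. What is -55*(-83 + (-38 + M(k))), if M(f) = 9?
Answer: 6160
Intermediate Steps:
-55*(-83 + (-38 + M(k))) = -55*(-83 + (-38 + 9)) = -55*(-83 - 29) = -55*(-112) = 6160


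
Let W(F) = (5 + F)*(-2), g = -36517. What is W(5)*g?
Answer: 730340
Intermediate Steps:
W(F) = -10 - 2*F
W(5)*g = (-10 - 2*5)*(-36517) = (-10 - 10)*(-36517) = -20*(-36517) = 730340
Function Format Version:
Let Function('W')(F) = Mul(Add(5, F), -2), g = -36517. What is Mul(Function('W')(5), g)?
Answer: 730340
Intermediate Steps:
Function('W')(F) = Add(-10, Mul(-2, F))
Mul(Function('W')(5), g) = Mul(Add(-10, Mul(-2, 5)), -36517) = Mul(Add(-10, -10), -36517) = Mul(-20, -36517) = 730340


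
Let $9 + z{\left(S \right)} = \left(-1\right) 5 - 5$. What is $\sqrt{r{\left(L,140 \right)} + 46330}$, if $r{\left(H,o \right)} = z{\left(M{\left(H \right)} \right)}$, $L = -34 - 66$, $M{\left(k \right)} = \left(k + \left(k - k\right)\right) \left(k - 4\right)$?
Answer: $\sqrt{46311} \approx 215.2$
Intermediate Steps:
$M{\left(k \right)} = k \left(-4 + k\right)$ ($M{\left(k \right)} = \left(k + 0\right) \left(-4 + k\right) = k \left(-4 + k\right)$)
$z{\left(S \right)} = -19$ ($z{\left(S \right)} = -9 - 10 = -19$)
$L = -100$ ($L = -34 - 66 = -100$)
$r{\left(H,o \right)} = -19$
$\sqrt{r{\left(L,140 \right)} + 46330} = \sqrt{-19 + 46330} = \sqrt{46311}$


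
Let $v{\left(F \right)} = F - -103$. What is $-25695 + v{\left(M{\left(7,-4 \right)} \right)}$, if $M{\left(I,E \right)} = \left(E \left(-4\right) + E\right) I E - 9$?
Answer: $-25937$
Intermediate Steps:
$M{\left(I,E \right)} = -9 - 3 I E^{2}$ ($M{\left(I,E \right)} = \left(- 4 E + E\right) I E - 9 = - 3 E I E - 9 = - 3 I E^{2} - 9 = -9 - 3 I E^{2}$)
$v{\left(F \right)} = 103 + F$ ($v{\left(F \right)} = F + 103 = 103 + F$)
$-25695 + v{\left(M{\left(7,-4 \right)} \right)} = -25695 + \left(103 - \left(9 + 21 \left(-4\right)^{2}\right)\right) = -25695 + \left(103 - \left(9 + 21 \cdot 16\right)\right) = -25695 + \left(103 - 345\right) = -25695 - 242 = -25937$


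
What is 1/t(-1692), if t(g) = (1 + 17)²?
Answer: 1/324 ≈ 0.0030864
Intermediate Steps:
t(g) = 324 (t(g) = 18² = 324)
1/t(-1692) = 1/324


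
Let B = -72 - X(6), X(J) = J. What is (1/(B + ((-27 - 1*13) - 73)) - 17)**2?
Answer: 10549504/36481 ≈ 289.18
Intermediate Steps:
B = -78 (B = -72 - 1*6 = -72 - 6 = -78)
(1/(B + ((-27 - 1*13) - 73)) - 17)**2 = (1/(-78 + ((-27 - 1*13) - 73)) - 17)**2 = (1/(-78 + ((-27 - 13) - 73)) - 17)**2 = (1/(-78 + (-40 - 73)) - 17)**2 = (1/(-78 - 113) - 17)**2 = (1/(-191) - 17)**2 = (-1/191 - 17)**2 = (-3248/191)**2 = 10549504/36481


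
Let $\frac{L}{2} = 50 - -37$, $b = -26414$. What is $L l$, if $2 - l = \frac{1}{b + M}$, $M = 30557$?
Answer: $\frac{480530}{1381} \approx 347.96$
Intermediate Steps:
$L = 174$ ($L = 2 \left(50 - -37\right) = 2 \left(50 + 37\right) = 2 \cdot 87 = 174$)
$l = \frac{8285}{4143}$ ($l = 2 - \frac{1}{-26414 + 30557} = 2 - \frac{1}{4143} = \frac{8285}{4143} \approx 1.9998$)
$L l = 174 \cdot \frac{8285}{4143} = \frac{480530}{1381}$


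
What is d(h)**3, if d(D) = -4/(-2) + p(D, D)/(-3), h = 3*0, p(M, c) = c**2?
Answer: 8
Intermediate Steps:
h = 0
d(D) = 2 - D**2/3 (d(D) = -4/(-2) + D**2/(-3) = -4*(-1/2) + D**2*(-1/3) = 2 - D**2/3)
d(h)**3 = (2 - 1/3*0**2)**3 = (2 - 1/3*0)**3 = (2 + 0)**3 = 2**3 = 8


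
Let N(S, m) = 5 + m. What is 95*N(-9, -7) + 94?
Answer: -96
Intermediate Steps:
95*N(-9, -7) + 94 = 95*(5 - 7) + 94 = 95*(-2) + 94 = -190 + 94 = -96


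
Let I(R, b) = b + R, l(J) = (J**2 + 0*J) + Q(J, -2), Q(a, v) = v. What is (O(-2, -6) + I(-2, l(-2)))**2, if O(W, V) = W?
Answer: 4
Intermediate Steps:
l(J) = -2 + J**2 (l(J) = (J**2 + 0*J) - 2 = (J**2 + 0) - 2 = J**2 - 2 = -2 + J**2)
I(R, b) = R + b
(O(-2, -6) + I(-2, l(-2)))**2 = (-2 + (-2 + (-2 + (-2)**2)))**2 = (-2 + (-2 + (-2 + 4)))**2 = (-2 + (-2 + 2))**2 = (-2 + 0)**2 = (-2)**2 = 4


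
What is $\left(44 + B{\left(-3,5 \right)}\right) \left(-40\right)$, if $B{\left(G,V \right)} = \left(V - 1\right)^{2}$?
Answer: $-2400$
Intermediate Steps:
$B{\left(G,V \right)} = \left(-1 + V\right)^{2}$
$\left(44 + B{\left(-3,5 \right)}\right) \left(-40\right) = \left(44 + \left(-1 + 5\right)^{2}\right) \left(-40\right) = \left(44 + 4^{2}\right) \left(-40\right) = \left(44 + 16\right) \left(-40\right) = 60 \left(-40\right) = -2400$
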